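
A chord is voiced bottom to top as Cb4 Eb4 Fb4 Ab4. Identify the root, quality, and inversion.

The pitch classes Cb, Eb, Fb, Ab arrange in thirds as Fb–Ab–Cb–Eb: an Fb major seventh chord.
With the fifth (Cb) in the bass, the chord is in second inversion (figured bass 4/3).

Fb major seventh, second inversion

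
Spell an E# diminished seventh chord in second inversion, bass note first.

B, D, E#, G#

The chord tones are E#–G#–B–D. With the fifth (B) lowest for second inversion: B, D, E#, G#.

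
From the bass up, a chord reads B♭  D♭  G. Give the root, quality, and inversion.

The distinct note names are Bb, Db, G. Stacked in thirds they read G–Bb–Db, which is a diminished triad on G.
Bb is the third of G diminished; third in the bass means first inversion (figured bass 6).

G diminished, first inversion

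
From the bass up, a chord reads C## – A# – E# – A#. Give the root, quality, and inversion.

The distinct note names are C##, A#, E#. Stacked in thirds they read A#–C##–E#, which is a major triad on A#.
The lowest note is C##, the third of the chord, so this is first inversion (figured bass 6).

A# major, first inversion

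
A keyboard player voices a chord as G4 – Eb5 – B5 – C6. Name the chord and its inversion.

C minor-major seventh, second inversion

Reducing to letter names: G, Eb, B, C. These stack in thirds as C–Eb–G–B — a C minor-major seventh chord.
The lowest note is G, the fifth of the chord, so this is second inversion (figured bass 4/3).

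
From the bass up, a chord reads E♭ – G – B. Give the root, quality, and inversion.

Eb augmented, root position

The pitch classes Eb, G, B arrange in thirds as Eb–G–B: an Eb augmented triad.
The lowest note is Eb, the root of the chord, so this is root position (figured bass 5/3).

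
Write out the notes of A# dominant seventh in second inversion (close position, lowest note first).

E#, G#, A#, C##

Spelling A# dominant seventh: A#–C##–E#–G#. In second inversion the fifth is bass, giving E#, G#, A#, C## from the bottom.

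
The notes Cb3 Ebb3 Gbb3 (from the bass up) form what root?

Cb

Cb, Ebb, Gbb are the tones of a Cb diminished triad (Cb–Ebb–Gbb), making Cb the root.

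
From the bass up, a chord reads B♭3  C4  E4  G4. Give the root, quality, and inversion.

The distinct note names are Bb, C, E, G. Stacked in thirds they read C–E–G–Bb, which is a dominant seventh chord on C.
Bb is the seventh of C dominant seventh; seventh in the bass means third inversion (figured bass 4/2).

C dominant seventh, third inversion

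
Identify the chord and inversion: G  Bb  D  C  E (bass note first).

C dominant ninth, second inversion

Reducing to letter names: G, Bb, D, C, E. These stack in thirds as C–E–G–Bb–D — a C dominant ninth chord.
G is the fifth of C dominant ninth; fifth in the bass means second inversion.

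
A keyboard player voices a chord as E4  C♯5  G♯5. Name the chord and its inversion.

C# minor, first inversion

The pitch classes E, C#, G# arrange in thirds as C#–E–G#: a C# minor triad.
With the third (E) in the bass, the chord is in first inversion (figured bass 6).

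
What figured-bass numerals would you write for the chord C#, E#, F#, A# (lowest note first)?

The notes C#, E#, F#, A# stack in thirds as F#–A#–C#–E# — an F# major seventh chord. The bass C# is the fifth, so this is second inversion: figured 4/3.

4/3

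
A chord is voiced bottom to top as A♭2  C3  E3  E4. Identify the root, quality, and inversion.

Ab augmented, root position

The distinct note names are Ab, C, E. Stacked in thirds they read Ab–C–E, which is an augmented triad on Ab.
With the root (Ab) in the bass, the chord is in root position (figured bass 5/3).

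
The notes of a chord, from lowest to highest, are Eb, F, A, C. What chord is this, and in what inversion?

F dominant seventh, third inversion

The distinct note names are Eb, F, A, C. Stacked in thirds they read F–A–C–Eb, which is a dominant seventh chord on F.
Eb is the seventh of F dominant seventh; seventh in the bass means third inversion (figured bass 4/2).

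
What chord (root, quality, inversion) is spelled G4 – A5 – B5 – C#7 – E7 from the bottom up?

A dominant ninth, third inversion

The pitch classes G, A, B, C#, E arrange in thirds as A–C#–E–G–B: an A dominant ninth chord.
With the seventh (G) in the bass, the chord is in third inversion.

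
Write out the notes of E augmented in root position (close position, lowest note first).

The chord tones are E–G#–B#. With the root (E) lowest for root position: E, G#, B#.

E, G#, B#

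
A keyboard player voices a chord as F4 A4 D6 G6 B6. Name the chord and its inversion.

The pitch classes F, A, D, G, B arrange in thirds as G–B–D–F–A: a G dominant ninth chord.
With the seventh (F) in the bass, the chord is in third inversion.

G dominant ninth, third inversion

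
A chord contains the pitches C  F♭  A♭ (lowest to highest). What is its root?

Fb

C, Fb, Ab are the tones of an Fb augmented triad (Fb–Ab–C), making Fb the root.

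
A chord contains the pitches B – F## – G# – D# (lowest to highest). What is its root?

G#

B, F##, G#, D# are the tones of a G# minor-major seventh chord (G#–B–D#–F##), making G# the root.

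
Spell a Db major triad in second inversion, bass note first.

Spelling Db major: Db–F–Ab. In second inversion the fifth is bass, giving Ab, Db, F from the bottom.

Ab, Db, F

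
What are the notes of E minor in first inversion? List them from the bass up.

Spelling E minor: E–G–B. In first inversion the third is bass, giving G, B, E from the bottom.

G, B, E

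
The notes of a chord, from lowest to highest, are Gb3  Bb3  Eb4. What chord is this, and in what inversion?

Eb minor, first inversion

The distinct note names are Gb, Bb, Eb. Stacked in thirds they read Eb–Gb–Bb, which is a minor triad on Eb.
The lowest note is Gb, the third of the chord, so this is first inversion (figured bass 6).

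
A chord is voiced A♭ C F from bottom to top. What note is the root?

F

The distinct letter names are Ab, C, F. Arranged as a stack of thirds they read F–Ab–C, so F is the root (an F minor triad).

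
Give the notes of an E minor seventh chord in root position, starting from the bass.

E, G, B, D

E minor seventh is E–G–B–D. Root position puts the root (E) in the bass, with the remaining tones above: E, G, B, D.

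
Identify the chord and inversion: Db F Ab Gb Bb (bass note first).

Gb major ninth, second inversion

The pitch classes Db, F, Ab, Gb, Bb arrange in thirds as Gb–Bb–Db–F–Ab: a Gb major ninth chord.
With the fifth (Db) in the bass, the chord is in second inversion.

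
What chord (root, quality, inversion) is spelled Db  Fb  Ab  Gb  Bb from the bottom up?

Gb dominant ninth, second inversion

The distinct note names are Db, Fb, Ab, Gb, Bb. Stacked in thirds they read Gb–Bb–Db–Fb–Ab, which is a dominant ninth chord on Gb.
With the fifth (Db) in the bass, the chord is in second inversion.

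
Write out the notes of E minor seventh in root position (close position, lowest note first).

E minor seventh is E–G–B–D. Root position puts the root (E) in the bass, with the remaining tones above: E, G, B, D.

E, G, B, D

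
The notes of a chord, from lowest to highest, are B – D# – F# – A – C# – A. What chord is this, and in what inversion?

B dominant ninth, root position

Reducing to letter names: B, D#, F#, A, C#. These stack in thirds as B–D#–F#–A–C# — a B dominant ninth chord.
With the root (B) in the bass, the chord is in root position.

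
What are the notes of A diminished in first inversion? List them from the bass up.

C, Eb, A

The chord tones are A–C–Eb. With the third (C) lowest for first inversion: C, Eb, A.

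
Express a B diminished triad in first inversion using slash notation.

First inversion of B diminished has the third (D) in the bass. As a slash chord: Bdim/D.

Bdim/D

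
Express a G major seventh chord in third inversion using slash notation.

Gmaj7/F#

Third inversion of G major seventh has the seventh (F#) in the bass. As a slash chord: Gmaj7/F#.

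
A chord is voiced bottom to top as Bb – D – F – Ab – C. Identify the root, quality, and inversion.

Bb dominant ninth, root position

The distinct note names are Bb, D, F, Ab, C. Stacked in thirds they read Bb–D–F–Ab–C, which is a dominant ninth chord on Bb.
With the root (Bb) in the bass, the chord is in root position.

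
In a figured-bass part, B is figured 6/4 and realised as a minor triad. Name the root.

E

The figures 6/4 mean the fifth of the chord is in the bass. If B is the fifth of a minor triad, the root is E (chord tones E–G–B).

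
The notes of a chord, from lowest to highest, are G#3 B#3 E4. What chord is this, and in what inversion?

Reducing to letter names: G#, B#, E. These stack in thirds as E–G#–B# — an E augmented triad.
G# is the third of E augmented; third in the bass means first inversion (figured bass 6).

E augmented, first inversion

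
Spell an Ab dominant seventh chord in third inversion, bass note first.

Gb, Ab, C, Eb

The chord tones are Ab–C–Eb–Gb. With the seventh (Gb) lowest for third inversion: Gb, Ab, C, Eb.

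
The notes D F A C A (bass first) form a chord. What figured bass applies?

The notes D, F, A, C stack in thirds as D–F–A–C — a D minor seventh chord. The bass D is the root, so this is root position: figured 7.

7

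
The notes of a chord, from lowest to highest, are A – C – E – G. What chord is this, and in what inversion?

A minor seventh, root position

The pitch classes A, C, E, G arrange in thirds as A–C–E–G: an A minor seventh chord.
A is the root of A minor seventh; root in the bass means root position (figured bass 7).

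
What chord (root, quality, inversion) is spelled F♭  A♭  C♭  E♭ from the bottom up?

The pitch classes Fb, Ab, Cb, Eb arrange in thirds as Fb–Ab–Cb–Eb: an Fb major seventh chord.
Fb is the root of Fb major seventh; root in the bass means root position (figured bass 7).

Fb major seventh, root position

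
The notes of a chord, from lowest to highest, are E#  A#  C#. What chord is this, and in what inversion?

The distinct note names are E#, A#, C#. Stacked in thirds they read A#–C#–E#, which is a minor triad on A#.
E# is the fifth of A# minor; fifth in the bass means second inversion (figured bass 6/4).

A# minor, second inversion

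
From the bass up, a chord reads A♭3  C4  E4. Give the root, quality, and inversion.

Ab augmented, root position

Reducing to letter names: Ab, C, E. These stack in thirds as Ab–C–E — an Ab augmented triad.
Ab is the root of Ab augmented; root in the bass means root position (figured bass 5/3).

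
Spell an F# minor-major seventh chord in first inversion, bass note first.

Spelling F# minor-major seventh: F#–A–C#–E#. In first inversion the third is bass, giving A, C#, E#, F# from the bottom.

A, C#, E#, F#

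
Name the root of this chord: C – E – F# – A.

C, E, F#, A are the tones of an F# half-diminished seventh chord (F#–A–C–E), making F# the root.

F#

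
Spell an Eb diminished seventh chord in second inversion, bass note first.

Bbb, Dbb, Eb, Gb

Spelling Eb diminished seventh: Eb–Gb–Bbb–Dbb. In second inversion the fifth is bass, giving Bbb, Dbb, Eb, Gb from the bottom.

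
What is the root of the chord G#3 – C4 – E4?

C

Reordering G#, C, E into stacked thirds gives C–E–G#; the bottom of that stack, C, is the root.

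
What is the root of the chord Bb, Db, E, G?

E

The distinct letter names are Bb, Db, E, G. Arranged as a stack of thirds they read E–G–Bb–Db, so E is the root (an E diminished seventh chord).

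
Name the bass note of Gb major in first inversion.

Gb major is Gb–Bb–Db. First inversion places the third in the bass: Bb.

Bb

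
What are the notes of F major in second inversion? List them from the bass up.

C, F, A

Spelling F major: F–A–C. In second inversion the fifth is bass, giving C, F, A from the bottom.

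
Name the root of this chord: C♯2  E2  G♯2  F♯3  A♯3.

Reordering C#, E, G#, F#, A# into stacked thirds gives F#–A#–C#–E–G#; the bottom of that stack, F#, is the root.

F#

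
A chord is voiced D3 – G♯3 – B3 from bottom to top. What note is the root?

G#

The distinct letter names are D, G#, B. Arranged as a stack of thirds they read G#–B–D, so G# is the root (a G# diminished triad).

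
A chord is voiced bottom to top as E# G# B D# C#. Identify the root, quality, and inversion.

The pitch classes E#, G#, B, D#, C# arrange in thirds as C#–E#–G#–B–D#: a C# dominant ninth chord.
With the third (E#) in the bass, the chord is in first inversion.

C# dominant ninth, first inversion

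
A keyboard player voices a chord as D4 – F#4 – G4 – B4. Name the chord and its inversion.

G major seventh, second inversion

The pitch classes D, F#, G, B arrange in thirds as G–B–D–F#: a G major seventh chord.
With the fifth (D) in the bass, the chord is in second inversion (figured bass 4/3).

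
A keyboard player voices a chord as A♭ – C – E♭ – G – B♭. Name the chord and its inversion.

Reducing to letter names: Ab, C, Eb, G, Bb. These stack in thirds as Ab–C–Eb–G–Bb — an Ab major ninth chord.
Ab is the root of Ab major ninth; root in the bass means root position.

Ab major ninth, root position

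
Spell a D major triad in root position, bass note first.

Spelling D major: D–F#–A. In root position the root is bass, giving D, F#, A from the bottom.

D, F#, A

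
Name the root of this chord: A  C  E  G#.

Reordering A, C, E, G# into stacked thirds gives A–C–E–G#; the bottom of that stack, A, is the root.

A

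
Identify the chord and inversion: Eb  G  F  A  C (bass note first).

F dominant ninth, third inversion

The pitch classes Eb, G, F, A, C arrange in thirds as F–A–C–Eb–G: an F dominant ninth chord.
The lowest note is Eb, the seventh of the chord, so this is third inversion.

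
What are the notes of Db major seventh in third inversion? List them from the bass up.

Spelling Db major seventh: Db–F–Ab–C. In third inversion the seventh is bass, giving C, Db, F, Ab from the bottom.

C, Db, F, Ab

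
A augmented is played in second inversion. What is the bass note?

E#

In second inversion the fifth is lowest. For A augmented (A–C#–E#) that is E#.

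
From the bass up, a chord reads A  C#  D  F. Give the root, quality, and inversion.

D minor-major seventh, second inversion

Reducing to letter names: A, C#, D, F. These stack in thirds as D–F–A–C# — a D minor-major seventh chord.
A is the fifth of D minor-major seventh; fifth in the bass means second inversion (figured bass 4/3).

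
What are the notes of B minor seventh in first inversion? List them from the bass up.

D, F#, A, B

The chord tones are B–D–F#–A. With the third (D) lowest for first inversion: D, F#, A, B.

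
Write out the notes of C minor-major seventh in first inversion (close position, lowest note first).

Eb, G, B, C

C minor-major seventh is C–Eb–G–B. First inversion puts the third (Eb) in the bass, with the remaining tones above: Eb, G, B, C.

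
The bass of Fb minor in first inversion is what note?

Abb

In first inversion the third is lowest. For Fb minor (Fb–Abb–Cb) that is Abb.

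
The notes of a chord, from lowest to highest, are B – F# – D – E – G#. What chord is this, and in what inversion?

Reducing to letter names: B, F#, D, E, G#. These stack in thirds as E–G#–B–D–F# — an E dominant ninth chord.
B is the fifth of E dominant ninth; fifth in the bass means second inversion.

E dominant ninth, second inversion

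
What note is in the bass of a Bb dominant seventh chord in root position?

The root of Bb dominant seventh (Bb–D–F–Ab) is Bb; that is the bass in root position.

Bb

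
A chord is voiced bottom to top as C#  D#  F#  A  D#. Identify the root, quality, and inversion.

D# half-diminished seventh, third inversion

The distinct note names are C#, D#, F#, A. Stacked in thirds they read D#–F#–A–C#, which is a half-diminished seventh chord on D#.
With the seventh (C#) in the bass, the chord is in third inversion (figured bass 4/2).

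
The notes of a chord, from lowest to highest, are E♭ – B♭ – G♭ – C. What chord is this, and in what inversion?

The pitch classes Eb, Bb, Gb, C arrange in thirds as C–Eb–Gb–Bb: a C half-diminished seventh chord.
With the third (Eb) in the bass, the chord is in first inversion (figured bass 6/5).

C half-diminished seventh, first inversion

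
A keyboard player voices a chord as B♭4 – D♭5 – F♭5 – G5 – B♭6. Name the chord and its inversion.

The distinct note names are Bb, Db, Fb, G. Stacked in thirds they read G–Bb–Db–Fb, which is a diminished seventh chord on G.
With the third (Bb) in the bass, the chord is in first inversion (figured bass 6/5).

G diminished seventh, first inversion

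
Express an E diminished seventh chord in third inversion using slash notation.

Edim7/Db

Third inversion of E diminished seventh has the seventh (Db) in the bass. As a slash chord: Edim7/Db.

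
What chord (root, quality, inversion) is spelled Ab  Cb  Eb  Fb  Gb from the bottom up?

Reducing to letter names: Ab, Cb, Eb, Fb, Gb. These stack in thirds as Fb–Ab–Cb–Eb–Gb — an Fb major ninth chord.
The lowest note is Ab, the third of the chord, so this is first inversion.

Fb major ninth, first inversion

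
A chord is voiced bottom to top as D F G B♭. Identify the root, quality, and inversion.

Reducing to letter names: D, F, G, Bb. These stack in thirds as G–Bb–D–F — a G minor seventh chord.
With the fifth (D) in the bass, the chord is in second inversion (figured bass 4/3).

G minor seventh, second inversion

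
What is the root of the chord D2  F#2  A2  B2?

B

The distinct letter names are D, F#, A, B. Arranged as a stack of thirds they read B–D–F#–A, so B is the root (a B minor seventh chord).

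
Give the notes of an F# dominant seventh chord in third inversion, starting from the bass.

E, F#, A#, C#

The chord tones are F#–A#–C#–E. With the seventh (E) lowest for third inversion: E, F#, A#, C#.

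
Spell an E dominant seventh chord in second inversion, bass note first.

B, D, E, G#

E dominant seventh is E–G#–B–D. Second inversion puts the fifth (B) in the bass, with the remaining tones above: B, D, E, G#.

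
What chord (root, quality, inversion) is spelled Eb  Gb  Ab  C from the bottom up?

Ab dominant seventh, second inversion

The distinct note names are Eb, Gb, Ab, C. Stacked in thirds they read Ab–C–Eb–Gb, which is a dominant seventh chord on Ab.
The lowest note is Eb, the fifth of the chord, so this is second inversion (figured bass 4/3).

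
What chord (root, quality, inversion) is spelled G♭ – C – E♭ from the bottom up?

C diminished, second inversion

The pitch classes Gb, C, Eb arrange in thirds as C–Eb–Gb: a C diminished triad.
Gb is the fifth of C diminished; fifth in the bass means second inversion (figured bass 6/4).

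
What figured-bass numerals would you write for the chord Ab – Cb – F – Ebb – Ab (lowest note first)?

The notes Ab, Cb, F, Ebb stack in thirds as F–Ab–Cb–Ebb — an F diminished seventh chord. The bass Ab is the third, so this is first inversion: figured 6/5.

6/5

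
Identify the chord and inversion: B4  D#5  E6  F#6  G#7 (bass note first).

The pitch classes B, D#, E, F#, G# arrange in thirds as E–G#–B–D#–F#: an E major ninth chord.
B is the fifth of E major ninth; fifth in the bass means second inversion.

E major ninth, second inversion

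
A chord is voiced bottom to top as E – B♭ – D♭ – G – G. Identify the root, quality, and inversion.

E diminished seventh, root position

The distinct note names are E, Bb, Db, G. Stacked in thirds they read E–G–Bb–Db, which is a diminished seventh chord on E.
E is the root of E diminished seventh; root in the bass means root position (figured bass 7).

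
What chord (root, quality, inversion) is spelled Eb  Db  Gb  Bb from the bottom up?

The distinct note names are Eb, Db, Gb, Bb. Stacked in thirds they read Eb–Gb–Bb–Db, which is a minor seventh chord on Eb.
With the root (Eb) in the bass, the chord is in root position (figured bass 7).

Eb minor seventh, root position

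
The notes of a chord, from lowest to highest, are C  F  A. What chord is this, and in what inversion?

The pitch classes C, F, A arrange in thirds as F–A–C: an F major triad.
The lowest note is C, the fifth of the chord, so this is second inversion (figured bass 6/4).

F major, second inversion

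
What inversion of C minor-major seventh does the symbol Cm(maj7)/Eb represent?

Cm(maj7)/Eb means C minor-major seventh with Eb in the bass. Eb is the third of C minor-major seventh (C–Eb–G–B), so this is first inversion.

first inversion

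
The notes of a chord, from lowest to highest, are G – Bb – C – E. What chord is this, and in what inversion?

The pitch classes G, Bb, C, E arrange in thirds as C–E–G–Bb: a C dominant seventh chord.
G is the fifth of C dominant seventh; fifth in the bass means second inversion (figured bass 4/3).

C dominant seventh, second inversion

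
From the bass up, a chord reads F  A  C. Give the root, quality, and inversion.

F major, root position

Reducing to letter names: F, A, C. These stack in thirds as F–A–C — an F major triad.
With the root (F) in the bass, the chord is in root position (figured bass 5/3).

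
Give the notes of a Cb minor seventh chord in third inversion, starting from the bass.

Spelling Cb minor seventh: Cb–Ebb–Gb–Bbb. In third inversion the seventh is bass, giving Bbb, Cb, Ebb, Gb from the bottom.

Bbb, Cb, Ebb, Gb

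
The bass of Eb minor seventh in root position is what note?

In root position the root is lowest. For Eb minor seventh (Eb–Gb–Bb–Db) that is Eb.

Eb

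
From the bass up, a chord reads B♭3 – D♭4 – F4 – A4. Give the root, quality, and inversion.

Reducing to letter names: Bb, Db, F, A. These stack in thirds as Bb–Db–F–A — a Bb minor-major seventh chord.
The lowest note is Bb, the root of the chord, so this is root position (figured bass 7).

Bb minor-major seventh, root position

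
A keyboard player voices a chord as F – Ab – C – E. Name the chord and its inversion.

F minor-major seventh, root position

Reducing to letter names: F, Ab, C, E. These stack in thirds as F–Ab–C–E — an F minor-major seventh chord.
With the root (F) in the bass, the chord is in root position (figured bass 7).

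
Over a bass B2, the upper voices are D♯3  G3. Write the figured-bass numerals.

6

The notes B, D#, G stack in thirds as G–B–D# — a G augmented triad. The bass B is the third, so this is first inversion: figured 6.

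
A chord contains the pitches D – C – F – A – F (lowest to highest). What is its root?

Reordering D, C, F, A into stacked thirds gives D–F–A–C; the bottom of that stack, D, is the root.

D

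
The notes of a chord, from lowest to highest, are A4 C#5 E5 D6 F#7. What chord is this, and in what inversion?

Reducing to letter names: A, C#, E, D, F#. These stack in thirds as D–F#–A–C#–E — a D major ninth chord.
The lowest note is A, the fifth of the chord, so this is second inversion.

D major ninth, second inversion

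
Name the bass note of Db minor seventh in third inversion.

Cb

Db minor seventh is Db–Fb–Ab–Cb. Third inversion places the seventh in the bass: Cb.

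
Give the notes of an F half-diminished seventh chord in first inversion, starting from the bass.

Ab, Cb, Eb, F

The chord tones are F–Ab–Cb–Eb. With the third (Ab) lowest for first inversion: Ab, Cb, Eb, F.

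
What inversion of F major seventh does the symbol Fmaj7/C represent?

Fmaj7/C means F major seventh with C in the bass. C is the fifth of F major seventh (F–A–C–E), so this is second inversion.

second inversion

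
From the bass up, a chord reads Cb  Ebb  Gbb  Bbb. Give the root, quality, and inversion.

The pitch classes Cb, Ebb, Gbb, Bbb arrange in thirds as Cb–Ebb–Gbb–Bbb: a Cb half-diminished seventh chord.
The lowest note is Cb, the root of the chord, so this is root position (figured bass 7).

Cb half-diminished seventh, root position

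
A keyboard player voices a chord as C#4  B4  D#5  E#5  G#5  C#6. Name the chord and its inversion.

C# dominant ninth, root position

The pitch classes C#, B, D#, E#, G# arrange in thirds as C#–E#–G#–B–D#: a C# dominant ninth chord.
C# is the root of C# dominant ninth; root in the bass means root position.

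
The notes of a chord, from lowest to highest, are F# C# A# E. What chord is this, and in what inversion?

Reducing to letter names: F#, C#, A#, E. These stack in thirds as F#–A#–C#–E — an F# dominant seventh chord.
F# is the root of F# dominant seventh; root in the bass means root position (figured bass 7).

F# dominant seventh, root position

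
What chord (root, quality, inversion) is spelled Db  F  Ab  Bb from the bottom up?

The pitch classes Db, F, Ab, Bb arrange in thirds as Bb–Db–F–Ab: a Bb minor seventh chord.
The lowest note is Db, the third of the chord, so this is first inversion (figured bass 6/5).

Bb minor seventh, first inversion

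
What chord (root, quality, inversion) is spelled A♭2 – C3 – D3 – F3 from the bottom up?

D half-diminished seventh, second inversion

The distinct note names are Ab, C, D, F. Stacked in thirds they read D–F–Ab–C, which is a half-diminished seventh chord on D.
Ab is the fifth of D half-diminished seventh; fifth in the bass means second inversion (figured bass 4/3).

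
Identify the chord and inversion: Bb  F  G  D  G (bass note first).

The distinct note names are Bb, F, G, D. Stacked in thirds they read G–Bb–D–F, which is a minor seventh chord on G.
Bb is the third of G minor seventh; third in the bass means first inversion (figured bass 6/5).

G minor seventh, first inversion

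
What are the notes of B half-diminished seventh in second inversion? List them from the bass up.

F, A, B, D

B half-diminished seventh is B–D–F–A. Second inversion puts the fifth (F) in the bass, with the remaining tones above: F, A, B, D.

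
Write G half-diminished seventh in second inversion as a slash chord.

Gø7/Db

Second inversion of G half-diminished seventh has the fifth (Db) in the bass. As a slash chord: Gø7/Db.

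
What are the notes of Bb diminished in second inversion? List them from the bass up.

Fb, Bb, Db

Bb diminished is Bb–Db–Fb. Second inversion puts the fifth (Fb) in the bass, with the remaining tones above: Fb, Bb, Db.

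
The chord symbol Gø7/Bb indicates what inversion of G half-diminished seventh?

first inversion

Gø7/Bb means G half-diminished seventh with Bb in the bass. Bb is the third of G half-diminished seventh (G–Bb–Db–F), so this is first inversion.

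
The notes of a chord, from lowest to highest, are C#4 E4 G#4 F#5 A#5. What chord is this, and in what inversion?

F# dominant ninth, second inversion

The distinct note names are C#, E, G#, F#, A#. Stacked in thirds they read F#–A#–C#–E–G#, which is a dominant ninth chord on F#.
C# is the fifth of F# dominant ninth; fifth in the bass means second inversion.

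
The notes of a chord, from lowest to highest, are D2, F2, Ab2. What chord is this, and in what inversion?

D diminished, root position

The pitch classes D, F, Ab arrange in thirds as D–F–Ab: a D diminished triad.
The lowest note is D, the root of the chord, so this is root position (figured bass 5/3).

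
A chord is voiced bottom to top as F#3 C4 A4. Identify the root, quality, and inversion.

The distinct note names are F#, C, A. Stacked in thirds they read F#–A–C, which is a diminished triad on F#.
The lowest note is F#, the root of the chord, so this is root position (figured bass 5/3).

F# diminished, root position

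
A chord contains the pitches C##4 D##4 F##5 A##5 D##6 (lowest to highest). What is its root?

D##

C##, D##, F##, A## are the tones of a D## minor seventh chord (D##–F##–A##–C##), making D## the root.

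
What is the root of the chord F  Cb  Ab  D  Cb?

D

Reordering F, Cb, Ab, D into stacked thirds gives D–F–Ab–Cb; the bottom of that stack, D, is the root.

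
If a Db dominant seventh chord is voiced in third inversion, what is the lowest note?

Db dominant seventh is Db–F–Ab–Cb. Third inversion places the seventh in the bass: Cb.

Cb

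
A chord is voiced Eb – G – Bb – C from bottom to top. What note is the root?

C

Eb, G, Bb, C are the tones of a C minor seventh chord (C–Eb–G–Bb), making C the root.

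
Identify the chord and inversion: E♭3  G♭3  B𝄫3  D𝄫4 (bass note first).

Eb diminished seventh, root position

The distinct note names are Eb, Gb, Bbb, Dbb. Stacked in thirds they read Eb–Gb–Bbb–Dbb, which is a diminished seventh chord on Eb.
The lowest note is Eb, the root of the chord, so this is root position (figured bass 7).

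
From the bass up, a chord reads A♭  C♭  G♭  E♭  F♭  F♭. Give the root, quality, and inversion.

The pitch classes Ab, Cb, Gb, Eb, Fb arrange in thirds as Fb–Ab–Cb–Eb–Gb: an Fb major ninth chord.
With the third (Ab) in the bass, the chord is in first inversion.

Fb major ninth, first inversion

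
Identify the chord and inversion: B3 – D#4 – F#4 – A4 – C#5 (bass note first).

The pitch classes B, D#, F#, A, C# arrange in thirds as B–D#–F#–A–C#: a B dominant ninth chord.
The lowest note is B, the root of the chord, so this is root position.

B dominant ninth, root position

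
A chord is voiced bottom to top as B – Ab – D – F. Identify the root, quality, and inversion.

B diminished seventh, root position

The distinct note names are B, Ab, D, F. Stacked in thirds they read B–D–F–Ab, which is a diminished seventh chord on B.
With the root (B) in the bass, the chord is in root position (figured bass 7).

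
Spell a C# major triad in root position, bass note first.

Spelling C# major: C#–E#–G#. In root position the root is bass, giving C#, E#, G# from the bottom.

C#, E#, G#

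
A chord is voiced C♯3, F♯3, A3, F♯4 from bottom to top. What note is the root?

C#, F#, A are the tones of an F# minor triad (F#–A–C#), making F# the root.

F#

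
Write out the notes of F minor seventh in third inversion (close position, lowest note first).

Eb, F, Ab, C

The chord tones are F–Ab–C–Eb. With the seventh (Eb) lowest for third inversion: Eb, F, Ab, C.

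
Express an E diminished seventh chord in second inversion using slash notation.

Edim7/Bb

Second inversion of E diminished seventh has the fifth (Bb) in the bass. As a slash chord: Edim7/Bb.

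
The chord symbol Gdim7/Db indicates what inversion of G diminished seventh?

Gdim7/Db means G diminished seventh with Db in the bass. Db is the fifth of G diminished seventh (G–Bb–Db–Fb), so this is second inversion.

second inversion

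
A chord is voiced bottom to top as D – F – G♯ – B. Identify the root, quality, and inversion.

The pitch classes D, F, G#, B arrange in thirds as G#–B–D–F: a G# diminished seventh chord.
D is the fifth of G# diminished seventh; fifth in the bass means second inversion (figured bass 4/3).

G# diminished seventh, second inversion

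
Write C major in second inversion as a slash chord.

Second inversion of C major has the fifth (G) in the bass. As a slash chord: CM/G.

CM/G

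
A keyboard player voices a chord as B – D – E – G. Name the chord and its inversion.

E minor seventh, second inversion

The pitch classes B, D, E, G arrange in thirds as E–G–B–D: an E minor seventh chord.
With the fifth (B) in the bass, the chord is in second inversion (figured bass 4/3).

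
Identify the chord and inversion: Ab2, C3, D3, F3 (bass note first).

The pitch classes Ab, C, D, F arrange in thirds as D–F–Ab–C: a D half-diminished seventh chord.
With the fifth (Ab) in the bass, the chord is in second inversion (figured bass 4/3).

D half-diminished seventh, second inversion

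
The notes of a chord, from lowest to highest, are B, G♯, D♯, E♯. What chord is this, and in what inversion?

The distinct note names are B, G#, D#, E#. Stacked in thirds they read E#–G#–B–D#, which is a half-diminished seventh chord on E#.
With the fifth (B) in the bass, the chord is in second inversion (figured bass 4/3).

E# half-diminished seventh, second inversion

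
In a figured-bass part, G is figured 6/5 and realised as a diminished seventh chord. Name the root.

E

The figures 6/5 mean the third of the chord is in the bass. If G is the third of a diminished seventh chord, the root is E (chord tones E–G–Bb–Db).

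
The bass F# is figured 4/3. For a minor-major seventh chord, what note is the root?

B

The figures 4/3 mean the fifth of the chord is in the bass. If F# is the fifth of a minor-major seventh chord, the root is B (chord tones B–D–F#–A#).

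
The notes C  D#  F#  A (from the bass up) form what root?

The distinct letter names are C, D#, F#, A. Arranged as a stack of thirds they read D#–F#–A–C, so D# is the root (a D# diminished seventh chord).

D#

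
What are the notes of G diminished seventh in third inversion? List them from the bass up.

G diminished seventh is G–Bb–Db–Fb. Third inversion puts the seventh (Fb) in the bass, with the remaining tones above: Fb, G, Bb, Db.

Fb, G, Bb, Db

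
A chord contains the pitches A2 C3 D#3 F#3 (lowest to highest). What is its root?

A, C, D#, F# are the tones of a D# diminished seventh chord (D#–F#–A–C), making D# the root.

D#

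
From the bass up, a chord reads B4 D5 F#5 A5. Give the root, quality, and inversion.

B minor seventh, root position

The distinct note names are B, D, F#, A. Stacked in thirds they read B–D–F#–A, which is a minor seventh chord on B.
With the root (B) in the bass, the chord is in root position (figured bass 7).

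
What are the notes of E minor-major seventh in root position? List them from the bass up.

E, G, B, D#

E minor-major seventh is E–G–B–D#. Root position puts the root (E) in the bass, with the remaining tones above: E, G, B, D#.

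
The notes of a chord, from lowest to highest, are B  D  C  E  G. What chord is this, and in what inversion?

C major ninth, third inversion

Reducing to letter names: B, D, C, E, G. These stack in thirds as C–E–G–B–D — a C major ninth chord.
The lowest note is B, the seventh of the chord, so this is third inversion.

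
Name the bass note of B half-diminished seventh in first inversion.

D

The third of B half-diminished seventh (B–D–F–A) is D; that is the bass in first inversion.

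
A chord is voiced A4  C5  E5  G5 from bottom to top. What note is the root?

A, C, E, G are the tones of an A minor seventh chord (A–C–E–G), making A the root.

A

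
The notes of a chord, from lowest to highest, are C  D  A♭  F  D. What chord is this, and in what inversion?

D half-diminished seventh, third inversion

The pitch classes C, D, Ab, F arrange in thirds as D–F–Ab–C: a D half-diminished seventh chord.
With the seventh (C) in the bass, the chord is in third inversion (figured bass 4/2).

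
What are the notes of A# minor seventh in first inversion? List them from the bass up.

C#, E#, G#, A#

A# minor seventh is A#–C#–E#–G#. First inversion puts the third (C#) in the bass, with the remaining tones above: C#, E#, G#, A#.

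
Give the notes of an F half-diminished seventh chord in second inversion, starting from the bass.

F half-diminished seventh is F–Ab–Cb–Eb. Second inversion puts the fifth (Cb) in the bass, with the remaining tones above: Cb, Eb, F, Ab.

Cb, Eb, F, Ab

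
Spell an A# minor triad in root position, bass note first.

Spelling A# minor: A#–C#–E#. In root position the root is bass, giving A#, C#, E# from the bottom.

A#, C#, E#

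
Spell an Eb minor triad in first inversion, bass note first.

Gb, Bb, Eb

Spelling Eb minor: Eb–Gb–Bb. In first inversion the third is bass, giving Gb, Bb, Eb from the bottom.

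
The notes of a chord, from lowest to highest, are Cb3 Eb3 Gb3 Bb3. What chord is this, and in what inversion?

Cb major seventh, root position

Reducing to letter names: Cb, Eb, Gb, Bb. These stack in thirds as Cb–Eb–Gb–Bb — a Cb major seventh chord.
Cb is the root of Cb major seventh; root in the bass means root position (figured bass 7).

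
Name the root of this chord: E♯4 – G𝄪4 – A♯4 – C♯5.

Reordering E#, G##, A#, C# into stacked thirds gives A#–C#–E#–G##; the bottom of that stack, A#, is the root.

A#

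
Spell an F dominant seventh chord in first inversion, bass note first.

The chord tones are F–A–C–Eb. With the third (A) lowest for first inversion: A, C, Eb, F.

A, C, Eb, F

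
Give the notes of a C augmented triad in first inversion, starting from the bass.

E, G#, C

C augmented is C–E–G#. First inversion puts the third (E) in the bass, with the remaining tones above: E, G#, C.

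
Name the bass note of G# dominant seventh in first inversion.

The third of G# dominant seventh (G#–B#–D#–F#) is B#; that is the bass in first inversion.

B#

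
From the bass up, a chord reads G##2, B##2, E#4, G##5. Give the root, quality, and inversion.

E# augmented, first inversion

The pitch classes G##, B##, E# arrange in thirds as E#–G##–B##: an E# augmented triad.
With the third (G##) in the bass, the chord is in first inversion (figured bass 6).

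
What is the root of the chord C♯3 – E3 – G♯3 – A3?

A

The distinct letter names are C#, E, G#, A. Arranged as a stack of thirds they read A–C#–E–G#, so A is the root (an A major seventh chord).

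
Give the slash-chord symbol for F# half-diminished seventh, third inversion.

Third inversion of F# half-diminished seventh has the seventh (E) in the bass. As a slash chord: F#ø7/E.

F#ø7/E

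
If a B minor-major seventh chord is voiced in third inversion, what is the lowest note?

A#

The seventh of B minor-major seventh (B–D–F#–A#) is A#; that is the bass in third inversion.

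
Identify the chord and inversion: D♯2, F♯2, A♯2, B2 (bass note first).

B major seventh, first inversion

The pitch classes D#, F#, A#, B arrange in thirds as B–D#–F#–A#: a B major seventh chord.
The lowest note is D#, the third of the chord, so this is first inversion (figured bass 6/5).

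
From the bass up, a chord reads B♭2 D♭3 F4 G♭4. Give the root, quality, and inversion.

Gb major seventh, first inversion

The distinct note names are Bb, Db, F, Gb. Stacked in thirds they read Gb–Bb–Db–F, which is a major seventh chord on Gb.
Bb is the third of Gb major seventh; third in the bass means first inversion (figured bass 6/5).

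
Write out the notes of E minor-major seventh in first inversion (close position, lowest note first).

G, B, D#, E

The chord tones are E–G–B–D#. With the third (G) lowest for first inversion: G, B, D#, E.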